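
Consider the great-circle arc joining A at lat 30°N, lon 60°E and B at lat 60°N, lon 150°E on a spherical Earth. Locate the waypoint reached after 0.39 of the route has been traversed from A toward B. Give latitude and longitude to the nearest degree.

≈ lat 49°N, lon 81°E

Write both endpoints as unit vectors p₁, p₂ with components (cos φ cos λ, cos φ sin λ, sin φ).
The central angle between the endpoints is δ = arccos(p₁·p₂) ≈ 1.123 rad (64.3°).
Interpolate at f = 0.39 with slerp weights a = sin((1−f)δ)/sin δ ≈ 0.702, b = sin(fδ)/sin δ ≈ 0.470.
p = a·p₁ + b·p₂ ≈ (0.100, 0.644, 0.758); φ = arcsin(p_z) ≈ 49.32°, λ = atan2(p_y, p_x) ≈ 81.16°.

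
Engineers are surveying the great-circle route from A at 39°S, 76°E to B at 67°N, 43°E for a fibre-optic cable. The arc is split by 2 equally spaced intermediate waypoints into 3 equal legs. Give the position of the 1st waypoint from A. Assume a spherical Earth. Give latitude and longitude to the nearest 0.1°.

≈ 3.4°S, 68.3°E

Write both endpoints as unit vectors p₁, p₂ with components (cos φ cos λ, cos φ sin λ, sin φ).
The central angle between the endpoints is δ = arccos(p₁·p₂) ≈ 1.901 rad (108.9°).
Interpolate at f = 1/3 with slerp weights a = sin((1−f)δ)/sin δ ≈ 1.009, b = sin(fδ)/sin δ ≈ 0.626.
p = a·p₁ + b·p₂ ≈ (0.369, 0.928, -0.059); φ = arcsin(p_z) ≈ -3.36°, λ = atan2(p_y, p_x) ≈ 68.33°.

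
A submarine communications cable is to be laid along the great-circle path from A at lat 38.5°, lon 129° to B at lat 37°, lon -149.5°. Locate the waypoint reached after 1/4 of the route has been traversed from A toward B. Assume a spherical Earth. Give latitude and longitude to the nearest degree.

From cos δ = sin φ₁ sin φ₂ + cos φ₁ cos φ₂ cos Δλ, the central angle is δ ≈ 1.085 rad (62.2°).
Interpolate at f = 1/4 with slerp weights a = sin((1−f)δ)/sin δ ≈ 0.822, b = sin(fδ)/sin δ ≈ 0.303.
p = a·p₁ + b·p₂ ≈ (-0.613, 0.377, 0.694); φ = arcsin(p_z) ≈ 43.95°, λ = atan2(p_y, p_x) ≈ 148.41°.

≈ lat 44°, lon 148°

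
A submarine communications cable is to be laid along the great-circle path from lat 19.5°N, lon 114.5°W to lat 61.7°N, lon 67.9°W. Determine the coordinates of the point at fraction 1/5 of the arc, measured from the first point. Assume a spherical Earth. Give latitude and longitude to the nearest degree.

≈ lat 29°N, lon 109°W

Write both endpoints as unit vectors p₁, p₂ with components (cos φ cos λ, cos φ sin λ, sin φ).
The central angle between the endpoints is δ = arccos(p₁·p₂) ≈ 0.926 rad (53.1°).
Interpolate at f = 1/5 with slerp weights a = sin((1−f)δ)/sin δ ≈ 0.844, b = sin(fδ)/sin δ ≈ 0.230.
p = a·p₁ + b·p₂ ≈ (-0.289, -0.826, 0.485); φ = arcsin(p_z) ≈ 29.00°, λ = atan2(p_y, p_x) ≈ -109.29°.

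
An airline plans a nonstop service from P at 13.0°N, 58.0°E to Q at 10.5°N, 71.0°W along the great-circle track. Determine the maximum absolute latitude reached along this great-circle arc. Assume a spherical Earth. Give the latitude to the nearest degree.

≈ 26°N

The great circle lies in the plane with unit normal n̂ = (p₁ × p₂)/|p₁ × p₂|.
Here n̂_z ≈ -0.900; the vertex latitude is φ_max = arccos|n̂_z| ≈ 25.8°.
Check via Clairaut: cos φ_max = |cos φ₁| · sin C = cos(13.0°)·sin(67.5°) ≈ 0.900, again giving ≈ 25.8°.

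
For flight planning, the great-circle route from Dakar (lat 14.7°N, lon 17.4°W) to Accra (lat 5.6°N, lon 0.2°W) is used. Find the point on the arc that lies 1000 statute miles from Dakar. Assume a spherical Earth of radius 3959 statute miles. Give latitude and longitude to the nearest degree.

≈ lat 8°N, lon 4°W

Convert each endpoint to a unit vector on the sphere (x = cos φ cos λ, y = cos φ sin λ, z = sin φ).
The central angle between the endpoints is δ = arccos(p₁·p₂) ≈ 0.335 rad (19.2°). The total great-circle distance is δ·R ≈ 0.335 × 3959 ≈ 1327 mi, so the target fraction is f = 1000/1327 ≈ 0.754.
Interpolate at f ≈ 0.754 with slerp weights a = sin((1−f)δ)/sin δ ≈ 0.251, b = sin(fδ)/sin δ ≈ 0.760.
p = a·p₁ + b·p₂ ≈ (0.988, -0.075, 0.138); φ = arcsin(p_z) ≈ 7.92°, λ = atan2(p_y, p_x) ≈ -4.35°.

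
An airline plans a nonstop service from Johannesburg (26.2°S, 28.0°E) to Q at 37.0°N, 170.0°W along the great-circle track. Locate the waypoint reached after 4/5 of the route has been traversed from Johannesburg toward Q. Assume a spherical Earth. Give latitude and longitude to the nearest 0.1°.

Convert each endpoint to a unit vector on the sphere (x = cos φ cos λ, y = cos φ sin λ, z = sin φ).
The central angle between the endpoints is δ = arccos(p₁·p₂) ≈ 2.815 rad (161.3°).
Interpolate at f = 4/5 with slerp weights a = sin((1−f)δ)/sin δ ≈ 1.665, b = sin(fδ)/sin δ ≈ 2.423.
p = a·p₁ + b·p₂ ≈ (-0.586, 0.365, 0.723); φ = arcsin(p_z) ≈ 46.30°, λ = atan2(p_y, p_x) ≈ 148.08°.

≈ 46.3°N, 148.1°E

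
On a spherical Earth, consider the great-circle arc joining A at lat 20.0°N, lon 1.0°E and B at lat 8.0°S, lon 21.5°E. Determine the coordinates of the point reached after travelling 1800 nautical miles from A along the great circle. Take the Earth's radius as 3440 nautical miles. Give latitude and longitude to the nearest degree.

≈ lat 4°S, lon 19°E

From cos δ = sin φ₁ sin φ₂ + cos φ₁ cos φ₂ cos Δλ, the central angle is δ ≈ 0.602 rad (34.5°). The total great-circle distance is δ·R ≈ 0.602 × 3440 ≈ 2072 nmi, so the target fraction is f = 1800/2072 ≈ 0.869.
Interpolate at f ≈ 0.869 with slerp weights a = sin((1−f)δ)/sin δ ≈ 0.139, b = sin(fδ)/sin δ ≈ 0.882.
p = a·p₁ + b·p₂ ≈ (0.944, 0.322, -0.075); φ = arcsin(p_z) ≈ -4.30°, λ = atan2(p_y, p_x) ≈ 18.86°.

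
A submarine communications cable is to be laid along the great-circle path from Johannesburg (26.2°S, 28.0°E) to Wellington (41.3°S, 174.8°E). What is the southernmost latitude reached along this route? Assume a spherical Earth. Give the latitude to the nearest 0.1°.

≈ 67.4°S

The great circle lies in the plane with unit normal n̂ = (p₁ × p₂)/|p₁ × p₂|.
Here n̂_z ≈ +0.384; the vertex latitude is φ_max = arccos|n̂_z| ≈ 67.4°.
Check via Clairaut: cos φ_max = |cos φ₁| · sin C = cos(26.2°)·sin(154.7°) ≈ 0.384, again giving ≈ 67.4°.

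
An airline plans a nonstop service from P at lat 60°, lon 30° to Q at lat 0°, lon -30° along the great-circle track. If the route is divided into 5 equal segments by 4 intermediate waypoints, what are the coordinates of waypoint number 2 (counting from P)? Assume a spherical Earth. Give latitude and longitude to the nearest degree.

Write both endpoints as unit vectors p₁, p₂ with components (cos φ cos λ, cos φ sin λ, sin φ).
The central angle between the endpoints is δ = arccos(p₁·p₂) ≈ 1.318 rad (75.5°).
Interpolate at f = 2/5 with slerp weights a = sin((1−f)δ)/sin δ ≈ 0.734, b = sin(fδ)/sin δ ≈ 0.520.
p = a·p₁ + b·p₂ ≈ (0.768, -0.076, 0.636); φ = arcsin(p_z) ≈ 39.49°, λ = atan2(p_y, p_x) ≈ -5.67°.

≈ lat 39°, lon -6°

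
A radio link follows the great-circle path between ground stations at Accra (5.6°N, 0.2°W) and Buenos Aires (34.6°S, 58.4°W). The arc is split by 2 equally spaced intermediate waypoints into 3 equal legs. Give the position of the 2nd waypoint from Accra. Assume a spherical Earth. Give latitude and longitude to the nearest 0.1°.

From cos δ = sin φ₁ sin φ₂ + cos φ₁ cos φ₂ cos Δλ, the central angle is δ ≈ 1.185 rad (67.9°).
Interpolate at f = 2/3 with slerp weights a = sin((1−f)δ)/sin δ ≈ 0.415, b = sin(fδ)/sin δ ≈ 0.767.
p = a·p₁ + b·p₂ ≈ (0.744, -0.539, -0.395); φ = arcsin(p_z) ≈ -23.26°, λ = atan2(p_y, p_x) ≈ -35.92°.

≈ 23.3°S, 35.9°W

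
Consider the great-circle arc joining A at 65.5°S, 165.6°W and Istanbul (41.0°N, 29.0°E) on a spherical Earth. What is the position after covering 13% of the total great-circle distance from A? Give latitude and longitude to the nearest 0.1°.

The haversine formula gives a central angle δ ≈ 2.690 rad (154.1°) between the endpoints.
Interpolate at f = 0.13 with slerp weights a = sin((1−f)δ)/sin δ ≈ 1.646, b = sin(fδ)/sin δ ≈ 0.786.
p = a·p₁ + b·p₂ ≈ (-0.143, 0.118, -0.983); φ = arcsin(p_z) ≈ -79.34°, λ = atan2(p_y, p_x) ≈ 140.51°.

≈ 79.3°S, 140.5°E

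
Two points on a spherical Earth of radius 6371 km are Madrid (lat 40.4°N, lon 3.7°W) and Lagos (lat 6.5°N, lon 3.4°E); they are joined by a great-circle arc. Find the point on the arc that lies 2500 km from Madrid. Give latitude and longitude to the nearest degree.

From cos δ = sin φ₁ sin φ₂ + cos φ₁ cos φ₂ cos Δλ, the central angle is δ ≈ 0.602 rad (34.5°). The total great-circle distance is δ·R ≈ 0.602 × 6371 ≈ 3835 km, so the target fraction is f = 2500/3835 ≈ 0.652.
Interpolate at f ≈ 0.652 with slerp weights a = sin((1−f)δ)/sin δ ≈ 0.367, b = sin(fδ)/sin δ ≈ 0.675.
p = a·p₁ + b·p₂ ≈ (0.949, 0.022, 0.315); φ = arcsin(p_z) ≈ 18.33°, λ = atan2(p_y, p_x) ≈ 1.31°.

≈ lat 18°N, lon 1°E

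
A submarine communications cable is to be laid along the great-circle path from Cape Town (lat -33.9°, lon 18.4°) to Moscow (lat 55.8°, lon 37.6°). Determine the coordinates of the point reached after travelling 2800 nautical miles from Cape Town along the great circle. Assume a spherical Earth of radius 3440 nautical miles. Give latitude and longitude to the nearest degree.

≈ lat 12°, lon 26°

Convert each endpoint to a unit vector on the sphere (x = cos φ cos λ, y = cos φ sin λ, z = sin φ).
The central angle between the endpoints is δ = arccos(p₁·p₂) ≈ 1.592 rad (91.2°). The total great-circle distance is δ·R ≈ 1.592 × 3440 ≈ 5475 nmi, so the target fraction is f = 2800/5475 ≈ 0.511.
Interpolate at f ≈ 0.511 with slerp weights a = sin((1−f)δ)/sin δ ≈ 0.702, b = sin(fδ)/sin δ ≈ 0.727.
p = a·p₁ + b·p₂ ≈ (0.876, 0.433, 0.210); φ = arcsin(p_z) ≈ 12.13°, λ = atan2(p_y, p_x) ≈ 26.30°.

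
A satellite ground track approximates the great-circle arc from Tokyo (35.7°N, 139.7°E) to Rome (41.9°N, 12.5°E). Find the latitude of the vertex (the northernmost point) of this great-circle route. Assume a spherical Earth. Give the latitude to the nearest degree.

≈ 61°N

The great circle lies in the plane with unit normal n̂ = (p₁ × p₂)/|p₁ × p₂|.
Here n̂_z ≈ -0.482; the vertex latitude is φ_max = arccos|n̂_z| ≈ 61.2°.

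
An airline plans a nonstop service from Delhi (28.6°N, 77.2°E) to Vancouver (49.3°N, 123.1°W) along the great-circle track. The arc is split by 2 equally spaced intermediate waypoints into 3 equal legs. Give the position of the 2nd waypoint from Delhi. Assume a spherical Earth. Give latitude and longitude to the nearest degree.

From cos δ = sin φ₁ sin φ₂ + cos φ₁ cos φ₂ cos Δλ, the central angle is δ ≈ 1.746 rad (100.0°).
Interpolate at f = 2/3 with slerp weights a = sin((1−f)δ)/sin δ ≈ 0.558, b = sin(fδ)/sin δ ≈ 0.933.
p = a·p₁ + b·p₂ ≈ (-0.224, -0.032, 0.974); φ = arcsin(p_z) ≈ 76.95°, λ = atan2(p_y, p_x) ≈ -171.96°.

≈ 77°N, 172°W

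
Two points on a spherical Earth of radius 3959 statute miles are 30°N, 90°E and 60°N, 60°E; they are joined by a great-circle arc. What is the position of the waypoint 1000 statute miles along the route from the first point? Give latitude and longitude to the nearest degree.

Write both endpoints as unit vectors p₁, p₂ with components (cos φ cos λ, cos φ sin λ, sin φ).
The central angle between the endpoints is δ = arccos(p₁·p₂) ≈ 0.630 rad (36.1°). The total great-circle distance is δ·R ≈ 0.630 × 3959 ≈ 2494 mi, so the target fraction is f = 1000/2494 ≈ 0.401.
Interpolate at f ≈ 0.401 with slerp weights a = sin((1−f)δ)/sin δ ≈ 0.626, b = sin(fδ)/sin δ ≈ 0.424.
p = a·p₁ + b·p₂ ≈ (0.106, 0.725, 0.680); φ = arcsin(p_z) ≈ 42.85°, λ = atan2(p_y, p_x) ≈ 81.68°.

≈ 43°N, 82°E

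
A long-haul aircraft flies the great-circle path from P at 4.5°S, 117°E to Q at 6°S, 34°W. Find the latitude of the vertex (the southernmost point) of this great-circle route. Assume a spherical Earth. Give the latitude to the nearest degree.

The great circle lies in the plane with unit normal n̂ = (p₁ × p₂)/|p₁ × p₂|.
Here n̂_z ≈ -0.939; the vertex latitude is φ_max = arccos|n̂_z| ≈ 20.2°.
Check via Clairaut: cos φ_max = |cos φ₁| · sin C = cos(4.5°)·sin(109.7°) ≈ 0.939, again giving ≈ 20.2°.

≈ 20°S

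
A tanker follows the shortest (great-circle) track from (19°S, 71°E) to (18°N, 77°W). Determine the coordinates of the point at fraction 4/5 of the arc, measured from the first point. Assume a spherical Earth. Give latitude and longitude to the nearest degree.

≈ (12°N, 47°W)

From cos δ = sin φ₁ sin φ₂ + cos φ₁ cos φ₂ cos Δλ, the central angle is δ ≈ 2.612 rad (149.7°).
Interpolate at f = 4/5 with slerp weights a = sin((1−f)δ)/sin δ ≈ 0.988, b = sin(fδ)/sin δ ≈ 1.720.
p = a·p₁ + b·p₂ ≈ (0.672, -0.710, 0.210); φ = arcsin(p_z) ≈ 12.10°, λ = atan2(p_y, p_x) ≈ -46.57°.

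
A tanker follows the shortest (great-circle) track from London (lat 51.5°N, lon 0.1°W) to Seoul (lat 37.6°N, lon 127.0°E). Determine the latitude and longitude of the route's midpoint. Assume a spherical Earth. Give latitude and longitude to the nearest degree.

≈ lat 65°N, lon 77°E

Convert each endpoint to a unit vector on the sphere (x = cos φ cos λ, y = cos φ sin λ, z = sin φ).
The central angle between the endpoints is δ = arccos(p₁·p₂) ≈ 1.390 rad (79.6°).
Interpolate at f = 1/2 with slerp weights a = sin((1−f)δ)/sin δ ≈ 0.651, b = sin(fδ)/sin δ ≈ 0.651.
p = a·p₁ + b·p₂ ≈ (0.095, 0.411, 0.907); φ = arcsin(p_z) ≈ 65.04°, λ = atan2(p_y, p_x) ≈ 77.01°.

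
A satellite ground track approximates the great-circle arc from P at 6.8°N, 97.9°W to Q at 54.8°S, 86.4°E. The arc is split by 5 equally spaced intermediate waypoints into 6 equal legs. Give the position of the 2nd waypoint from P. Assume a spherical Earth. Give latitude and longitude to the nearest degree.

The haversine formula gives a central angle δ ≈ 2.302 rad (131.9°) between the endpoints.
Interpolate at f = 2/6 with slerp weights a = sin((1−f)δ)/sin δ ≈ 1.342, b = sin(fδ)/sin δ ≈ 0.932.
p = a·p₁ + b·p₂ ≈ (-0.149, -0.784, -0.603); φ = arcsin(p_z) ≈ -37.08°, λ = atan2(p_y, p_x) ≈ -100.79°.

≈ 37°S, 101°W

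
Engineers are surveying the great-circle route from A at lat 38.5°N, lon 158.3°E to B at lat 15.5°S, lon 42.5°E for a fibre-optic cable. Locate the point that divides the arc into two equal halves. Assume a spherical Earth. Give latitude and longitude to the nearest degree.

From cos δ = sin φ₁ sin φ₂ + cos φ₁ cos φ₂ cos Δλ, the central angle is δ ≈ 2.088 rad (119.6°).
Interpolate at f = 1/2 with slerp weights a = sin((1−f)δ)/sin δ ≈ 0.995, b = sin(fδ)/sin δ ≈ 0.995.
p = a·p₁ + b·p₂ ≈ (-0.017, 0.935, 0.353); φ = arcsin(p_z) ≈ 20.69°, λ = atan2(p_y, p_x) ≈ 91.02°.

≈ lat 21°N, lon 91°E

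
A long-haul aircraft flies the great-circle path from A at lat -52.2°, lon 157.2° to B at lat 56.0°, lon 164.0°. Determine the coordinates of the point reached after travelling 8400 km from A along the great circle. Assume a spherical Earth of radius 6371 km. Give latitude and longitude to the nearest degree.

From cos δ = sin φ₁ sin φ₂ + cos φ₁ cos φ₂ cos Δλ, the central angle is δ ≈ 1.891 rad (108.3°). The total great-circle distance is δ·R ≈ 1.891 × 6371 ≈ 12047 km, so the target fraction is f = 8400/12047 ≈ 0.697.
Interpolate at f ≈ 0.697 with slerp weights a = sin((1−f)δ)/sin δ ≈ 0.571, b = sin(fδ)/sin δ ≈ 1.020.
p = a·p₁ + b·p₂ ≈ (-0.871, 0.293, 0.395); φ = arcsin(p_z) ≈ 23.25°, λ = atan2(p_y, p_x) ≈ 161.42°.

≈ lat 23°, lon 161°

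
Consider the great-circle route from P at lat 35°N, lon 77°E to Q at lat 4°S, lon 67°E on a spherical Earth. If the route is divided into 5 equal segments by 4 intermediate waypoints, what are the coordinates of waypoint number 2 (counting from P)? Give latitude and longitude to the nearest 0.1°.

Write both endpoints as unit vectors p₁, p₂ with components (cos φ cos λ, cos φ sin λ, sin φ).
The central angle between the endpoints is δ = arccos(p₁·p₂) ≈ 0.700 rad (40.1°).
Interpolate at f = 2/5 with slerp weights a = sin((1−f)δ)/sin δ ≈ 0.633, b = sin(fδ)/sin δ ≈ 0.429.
p = a·p₁ + b·p₂ ≈ (0.284, 0.899, 0.333); φ = arcsin(p_z) ≈ 19.46°, λ = atan2(p_y, p_x) ≈ 72.48°.

≈ lat 19.5°N, lon 72.5°E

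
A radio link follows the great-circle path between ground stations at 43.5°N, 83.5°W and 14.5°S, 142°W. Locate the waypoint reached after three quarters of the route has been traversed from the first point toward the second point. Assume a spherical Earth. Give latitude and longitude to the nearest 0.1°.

≈ 1.0°N, 129.7°W

Convert each endpoint to a unit vector on the sphere (x = cos φ cos λ, y = cos φ sin λ, z = sin φ).
The central angle between the endpoints is δ = arccos(p₁·p₂) ≈ 1.375 rad (78.8°).
Interpolate at f = 3/4 with slerp weights a = sin((1−f)δ)/sin δ ≈ 0.344, b = sin(fδ)/sin δ ≈ 0.875.
p = a·p₁ + b·p₂ ≈ (-0.639, -0.769, 0.018); φ = arcsin(p_z) ≈ 1.00°, λ = atan2(p_y, p_x) ≈ -129.73°.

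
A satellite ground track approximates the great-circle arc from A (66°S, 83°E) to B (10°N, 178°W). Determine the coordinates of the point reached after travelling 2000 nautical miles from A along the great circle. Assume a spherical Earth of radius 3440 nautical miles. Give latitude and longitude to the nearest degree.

≈ (51°S, 144°E)

Write both endpoints as unit vectors p₁, p₂ with components (cos φ cos λ, cos φ sin λ, sin φ).
The central angle between the endpoints is δ = arccos(p₁·p₂) ≈ 1.794 rad (102.8°). The total great-circle distance is δ·R ≈ 1.794 × 3440 ≈ 6171 nmi, so the target fraction is f = 2000/6171 ≈ 0.324.
Interpolate at f ≈ 0.324 with slerp weights a = sin((1−f)δ)/sin δ ≈ 0.960, b = sin(fδ)/sin δ ≈ 0.563.
p = a·p₁ + b·p₂ ≈ (-0.507, 0.368, -0.780); φ = arcsin(p_z) ≈ -51.22°, λ = atan2(p_y, p_x) ≈ 143.98°.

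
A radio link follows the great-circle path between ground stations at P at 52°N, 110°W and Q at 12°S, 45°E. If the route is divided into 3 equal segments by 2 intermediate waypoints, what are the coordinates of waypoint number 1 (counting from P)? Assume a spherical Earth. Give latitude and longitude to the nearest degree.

The haversine formula gives a central angle δ ≈ 2.360 rad (135.2°) between the endpoints.
Interpolate at f = 1/3 with slerp weights a = sin((1−f)δ)/sin δ ≈ 1.419, b = sin(fδ)/sin δ ≈ 1.005.
p = a·p₁ + b·p₂ ≈ (0.396, -0.126, 0.910); φ = arcsin(p_z) ≈ 65.44°, λ = atan2(p_y, p_x) ≈ -17.66°.

≈ 65°N, 18°W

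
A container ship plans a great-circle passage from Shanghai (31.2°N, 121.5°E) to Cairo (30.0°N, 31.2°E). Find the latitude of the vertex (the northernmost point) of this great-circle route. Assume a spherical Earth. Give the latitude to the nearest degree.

The great circle lies in the plane with unit normal n̂ = (p₁ × p₂)/|p₁ × p₂|.
Here n̂_z ≈ -0.766; the vertex latitude is φ_max = arccos|n̂_z| ≈ 40.0°.
Check via Clairaut: cos φ_max = |cos φ₁| · sin C = cos(31.2°)·sin(63.6°) ≈ 0.766, again giving ≈ 40.0°.

≈ 40°N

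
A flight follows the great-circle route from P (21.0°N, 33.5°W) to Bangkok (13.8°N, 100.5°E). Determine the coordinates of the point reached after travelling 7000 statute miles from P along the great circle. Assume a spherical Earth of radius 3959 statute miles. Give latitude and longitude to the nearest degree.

Convert each endpoint to a unit vector on the sphere (x = cos φ cos λ, y = cos φ sin λ, z = sin φ).
The central angle between the endpoints is δ = arccos(p₁·p₂) ≈ 2.146 rad (123.0°). The total great-circle distance is δ·R ≈ 2.146 × 3959 ≈ 8497 mi, so the target fraction is f = 7000/8497 ≈ 0.824.
Interpolate at f ≈ 0.824 with slerp weights a = sin((1−f)δ)/sin δ ≈ 0.440, b = sin(fδ)/sin δ ≈ 1.169.
p = a·p₁ + b·p₂ ≈ (0.136, 0.889, 0.437); φ = arcsin(p_z) ≈ 25.89°, λ = atan2(p_y, p_x) ≈ 81.32°.

≈ (26°N, 81°E)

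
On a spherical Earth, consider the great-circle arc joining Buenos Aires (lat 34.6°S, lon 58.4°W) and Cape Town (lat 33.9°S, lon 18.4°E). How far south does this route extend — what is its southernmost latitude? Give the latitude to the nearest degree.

≈ 41°S

The great circle lies in the plane with unit normal n̂ = (p₁ × p₂)/|p₁ × p₂|.
Here n̂_z ≈ +0.755; the vertex latitude is φ_max = arccos|n̂_z| ≈ 41.0°.
Check via Clairaut: cos φ_max = |cos φ₁| · sin C = cos(34.6°)·sin(113.5°) ≈ 0.755, again giving ≈ 41.0°.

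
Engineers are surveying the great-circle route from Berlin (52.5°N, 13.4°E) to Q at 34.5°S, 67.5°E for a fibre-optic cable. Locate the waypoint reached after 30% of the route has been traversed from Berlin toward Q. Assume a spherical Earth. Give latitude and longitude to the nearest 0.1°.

Write both endpoints as unit vectors p₁, p₂ with components (cos φ cos λ, cos φ sin λ, sin φ).
The central angle between the endpoints is δ = arccos(p₁·p₂) ≈ 1.727 rad (98.9°).
Interpolate at f = 0.30 with slerp weights a = sin((1−f)δ)/sin δ ≈ 0.947, b = sin(fδ)/sin δ ≈ 0.501.
p = a·p₁ + b·p₂ ≈ (0.719, 0.515, 0.467); φ = arcsin(p_z) ≈ 27.85°, λ = atan2(p_y, p_x) ≈ 35.64°.

≈ 27.8°N, 35.6°E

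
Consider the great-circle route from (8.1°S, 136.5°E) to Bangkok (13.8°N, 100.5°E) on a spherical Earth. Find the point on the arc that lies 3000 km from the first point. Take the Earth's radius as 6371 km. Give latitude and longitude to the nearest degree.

From cos δ = sin φ₁ sin φ₂ + cos φ₁ cos φ₂ cos Δλ, the central angle is δ ≈ 0.731 rad (41.9°). The total great-circle distance is δ·R ≈ 0.731 × 6371 ≈ 4660 km, so the target fraction is f = 3000/4660 ≈ 0.644.
Interpolate at f ≈ 0.644 with slerp weights a = sin((1−f)δ)/sin δ ≈ 0.386, b = sin(fδ)/sin δ ≈ 0.679.
p = a·p₁ + b·p₂ ≈ (-0.397, 0.911, 0.108); φ = arcsin(p_z) ≈ 6.18°, λ = atan2(p_y, p_x) ≈ 113.55°.

≈ (6°N, 114°E)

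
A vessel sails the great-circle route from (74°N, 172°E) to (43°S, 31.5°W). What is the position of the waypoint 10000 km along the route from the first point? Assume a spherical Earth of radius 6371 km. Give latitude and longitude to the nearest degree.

≈ (14°N, 42°W)

The haversine formula gives a central angle δ ≈ 2.569 rad (147.2°) between the endpoints. The total great-circle distance is δ·R ≈ 2.569 × 6371 ≈ 16366 km, so the target fraction is f = 10000/16366 ≈ 0.611.
Interpolate at f ≈ 0.611 with slerp weights a = sin((1−f)δ)/sin δ ≈ 1.552, b = sin(fδ)/sin δ ≈ 1.845.
p = a·p₁ + b·p₂ ≈ (0.727, -0.646, 0.233); φ = arcsin(p_z) ≈ 13.50°, λ = atan2(p_y, p_x) ≈ -41.60°.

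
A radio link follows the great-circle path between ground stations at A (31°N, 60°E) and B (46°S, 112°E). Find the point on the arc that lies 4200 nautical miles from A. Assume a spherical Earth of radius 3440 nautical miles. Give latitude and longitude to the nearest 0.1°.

The haversine formula gives a central angle δ ≈ 1.575 rad (90.2°) between the endpoints. The total great-circle distance is δ·R ≈ 1.575 × 3440 ≈ 5417 nmi, so the target fraction is f = 4200/5417 ≈ 0.775.
Interpolate at f ≈ 0.775 with slerp weights a = sin((1−f)δ)/sin δ ≈ 0.346, b = sin(fδ)/sin δ ≈ 0.939.
p = a·p₁ + b·p₂ ≈ (-0.096, 0.862, -0.497); φ = arcsin(p_z) ≈ -29.82°, λ = atan2(p_y, p_x) ≈ 96.35°.

≈ (29.8°S, 96.4°E)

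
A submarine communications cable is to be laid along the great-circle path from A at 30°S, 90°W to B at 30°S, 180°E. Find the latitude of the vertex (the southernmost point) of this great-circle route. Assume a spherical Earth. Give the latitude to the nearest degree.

The great circle lies in the plane with unit normal n̂ = (p₁ × p₂)/|p₁ × p₂|.
Here n̂_z ≈ -0.775; the vertex latitude is φ_max = arccos|n̂_z| ≈ 39.2°.

≈ 39°S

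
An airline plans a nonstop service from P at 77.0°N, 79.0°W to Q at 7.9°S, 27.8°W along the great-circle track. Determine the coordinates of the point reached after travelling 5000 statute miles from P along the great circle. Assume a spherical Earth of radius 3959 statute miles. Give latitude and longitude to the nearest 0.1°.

≈ 9.1°N, 30.8°W

Convert each endpoint to a unit vector on the sphere (x = cos φ cos λ, y = cos φ sin λ, z = sin φ).
The central angle between the endpoints is δ = arccos(p₁·p₂) ≈ 1.565 rad (89.7°). The total great-circle distance is δ·R ≈ 1.565 × 3959 ≈ 6196 mi, so the target fraction is f = 5000/6196 ≈ 0.807.
Interpolate at f ≈ 0.807 with slerp weights a = sin((1−f)δ)/sin δ ≈ 0.298, b = sin(fδ)/sin δ ≈ 0.953.
p = a·p₁ + b·p₂ ≈ (0.848, -0.506, 0.159); φ = arcsin(p_z) ≈ 9.15°, λ = atan2(p_y, p_x) ≈ -30.83°.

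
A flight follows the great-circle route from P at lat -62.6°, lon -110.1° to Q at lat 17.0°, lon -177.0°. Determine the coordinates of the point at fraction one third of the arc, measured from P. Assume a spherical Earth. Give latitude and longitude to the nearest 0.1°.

Convert each endpoint to a unit vector on the sphere (x = cos φ cos λ, y = cos φ sin λ, z = sin φ).
The central angle between the endpoints is δ = arccos(p₁·p₂) ≈ 1.658 rad (95.0°).
Interpolate at f = 1/3 with slerp weights a = sin((1−f)δ)/sin δ ≈ 0.897, b = sin(fδ)/sin δ ≈ 0.527.
p = a·p₁ + b·p₂ ≈ (-0.645, -0.414, -0.642); φ = arcsin(p_z) ≈ -39.96°, λ = atan2(p_y, p_x) ≈ -147.31°.

≈ lat -40.0°, lon -147.3°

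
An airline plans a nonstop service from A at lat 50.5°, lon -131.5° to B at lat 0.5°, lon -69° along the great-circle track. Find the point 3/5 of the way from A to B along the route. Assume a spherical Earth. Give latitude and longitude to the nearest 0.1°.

≈ lat 23.5°, lon -87.2°

Write both endpoints as unit vectors p₁, p₂ with components (cos φ cos λ, cos φ sin λ, sin φ).
The central angle between the endpoints is δ = arccos(p₁·p₂) ≈ 1.266 rad (72.5°).
Interpolate at f = 3/5 with slerp weights a = sin((1−f)δ)/sin δ ≈ 0.508, b = sin(fδ)/sin δ ≈ 0.722.
p = a·p₁ + b·p₂ ≈ (0.044, -0.916, 0.399); φ = arcsin(p_z) ≈ 23.49°, λ = atan2(p_y, p_x) ≈ -87.23°.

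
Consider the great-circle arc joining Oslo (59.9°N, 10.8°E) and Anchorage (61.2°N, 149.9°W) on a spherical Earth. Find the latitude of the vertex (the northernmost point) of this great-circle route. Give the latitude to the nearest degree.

≈ 85°N

The great circle lies in the plane with unit normal n̂ = (p₁ × p₂)/|p₁ × p₂|.
Here n̂_z ≈ -0.094; the vertex latitude is φ_max = arccos|n̂_z| ≈ 84.6°.
Check via Clairaut: cos φ_max = |cos φ₁| · sin C = cos(59.9°)·sin(10.8°) ≈ 0.094, again giving ≈ 84.6°.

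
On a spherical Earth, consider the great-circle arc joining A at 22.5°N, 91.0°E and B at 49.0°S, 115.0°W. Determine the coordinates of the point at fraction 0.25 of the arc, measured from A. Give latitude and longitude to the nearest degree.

≈ 9°S, 109°E

From cos δ = sin φ₁ sin φ₂ + cos φ₁ cos φ₂ cos Δλ, the central angle is δ ≈ 2.556 rad (146.5°).
Interpolate at f = 0.25 with slerp weights a = sin((1−f)δ)/sin δ ≈ 1.703, b = sin(fδ)/sin δ ≈ 1.080.
p = a·p₁ + b·p₂ ≈ (-0.327, 0.931, -0.163); φ = arcsin(p_z) ≈ -9.40°, λ = atan2(p_y, p_x) ≈ 109.35°.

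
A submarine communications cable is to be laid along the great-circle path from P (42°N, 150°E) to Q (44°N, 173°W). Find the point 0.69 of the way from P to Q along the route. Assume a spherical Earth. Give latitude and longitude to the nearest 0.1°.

≈ (44.7°N, 175.4°E)

Write both endpoints as unit vectors p₁, p₂ with components (cos φ cos λ, cos φ sin λ, sin φ).
The central angle between the endpoints is δ = arccos(p₁·p₂) ≈ 0.470 rad (26.9°).
Interpolate at f = 0.69 with slerp weights a = sin((1−f)δ)/sin δ ≈ 0.321, b = sin(fδ)/sin δ ≈ 0.704.
p = a·p₁ + b·p₂ ≈ (-0.709, 0.057, 0.703); φ = arcsin(p_z) ≈ 44.69°, λ = atan2(p_y, p_x) ≈ 175.37°.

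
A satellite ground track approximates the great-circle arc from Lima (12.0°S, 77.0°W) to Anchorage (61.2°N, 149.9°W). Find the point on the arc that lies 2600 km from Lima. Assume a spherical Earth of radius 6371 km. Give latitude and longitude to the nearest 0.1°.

The haversine formula gives a central angle δ ≈ 1.614 rad (92.5°) between the endpoints. The total great-circle distance is δ·R ≈ 1.614 × 6371 ≈ 10286 km, so the target fraction is f = 2600/10286 ≈ 0.253.
Interpolate at f ≈ 0.253 with slerp weights a = sin((1−f)δ)/sin δ ≈ 0.935, b = sin(fδ)/sin δ ≈ 0.397.
p = a·p₁ + b·p₂ ≈ (0.040, -0.987, 0.154); φ = arcsin(p_z) ≈ 8.84°, λ = atan2(p_y, p_x) ≈ -87.67°.

≈ 8.8°N, 87.7°W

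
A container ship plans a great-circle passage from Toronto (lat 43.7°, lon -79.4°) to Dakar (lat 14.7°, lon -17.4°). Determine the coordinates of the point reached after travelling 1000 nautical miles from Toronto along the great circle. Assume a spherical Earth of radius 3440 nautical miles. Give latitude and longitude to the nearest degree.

≈ lat 39°, lon -58°

From cos δ = sin φ₁ sin φ₂ + cos φ₁ cos φ₂ cos Δλ, the central angle is δ ≈ 1.043 rad (59.8°). The total great-circle distance is δ·R ≈ 1.043 × 3440 ≈ 3588 nmi, so the target fraction is f = 1000/3588 ≈ 0.279.
Interpolate at f ≈ 0.279 with slerp weights a = sin((1−f)δ)/sin δ ≈ 0.791, b = sin(fδ)/sin δ ≈ 0.332.
p = a·p₁ + b·p₂ ≈ (0.411, -0.658, 0.631); φ = arcsin(p_z) ≈ 39.10°, λ = atan2(p_y, p_x) ≈ -57.99°.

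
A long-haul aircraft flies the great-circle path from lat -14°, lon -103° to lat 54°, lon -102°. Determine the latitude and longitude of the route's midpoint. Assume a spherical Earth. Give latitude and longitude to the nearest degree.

≈ lat 20°, lon -103°

Write both endpoints as unit vectors p₁, p₂ with components (cos φ cos λ, cos φ sin λ, sin φ).
The central angle between the endpoints is δ = arccos(p₁·p₂) ≈ 1.187 rad (68.0°).
Interpolate at f = 1/2 with slerp weights a = sin((1−f)δ)/sin δ ≈ 0.603, b = sin(fδ)/sin δ ≈ 0.603.
p = a·p₁ + b·p₂ ≈ (-0.205, -0.917, 0.342); φ = arcsin(p_z) ≈ 20.00°, λ = atan2(p_y, p_x) ≈ -102.62°.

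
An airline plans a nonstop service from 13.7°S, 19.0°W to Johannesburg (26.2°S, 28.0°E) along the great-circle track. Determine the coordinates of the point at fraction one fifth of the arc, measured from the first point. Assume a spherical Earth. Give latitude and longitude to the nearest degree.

≈ 17°S, 10°W

Write both endpoints as unit vectors p₁, p₂ with components (cos φ cos λ, cos φ sin λ, sin φ).
The central angle between the endpoints is δ = arccos(p₁·p₂) ≈ 0.797 rad (45.6°).
Interpolate at f = 1/5 with slerp weights a = sin((1−f)δ)/sin δ ≈ 0.832, b = sin(fδ)/sin δ ≈ 0.222.
p = a·p₁ + b·p₂ ≈ (0.940, -0.170, -0.295); φ = arcsin(p_z) ≈ -17.16°, λ = atan2(p_y, p_x) ≈ -10.23°.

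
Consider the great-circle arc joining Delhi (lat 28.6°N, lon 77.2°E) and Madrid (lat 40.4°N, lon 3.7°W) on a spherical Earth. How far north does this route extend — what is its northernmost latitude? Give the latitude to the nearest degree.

≈ 43°N

The great circle lies in the plane with unit normal n̂ = (p₁ × p₂)/|p₁ × p₂|.
Here n̂_z ≈ -0.726; the vertex latitude is φ_max = arccos|n̂_z| ≈ 43.4°.
Check via Clairaut: cos φ_max = |cos φ₁| · sin C = cos(28.6°)·sin(55.8°) ≈ 0.726, again giving ≈ 43.4°.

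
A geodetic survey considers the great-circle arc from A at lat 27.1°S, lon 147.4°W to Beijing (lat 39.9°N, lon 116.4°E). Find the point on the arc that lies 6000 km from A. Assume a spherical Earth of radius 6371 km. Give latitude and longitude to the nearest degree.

Write both endpoints as unit vectors p₁, p₂ with components (cos φ cos λ, cos φ sin λ, sin φ).
The central angle between the endpoints is δ = arccos(p₁·p₂) ≈ 1.945 rad (111.5°). The total great-circle distance is δ·R ≈ 1.945 × 6371 ≈ 12395 km, so the target fraction is f = 6000/12395 ≈ 0.484.
Interpolate at f ≈ 0.484 with slerp weights a = sin((1−f)δ)/sin δ ≈ 0.906, b = sin(fδ)/sin δ ≈ 0.869.
p = a·p₁ + b·p₂ ≈ (-0.976, 0.162, 0.144); φ = arcsin(p_z) ≈ 8.31°, λ = atan2(p_y, p_x) ≈ 170.56°.

≈ lat 8°N, lon 171°E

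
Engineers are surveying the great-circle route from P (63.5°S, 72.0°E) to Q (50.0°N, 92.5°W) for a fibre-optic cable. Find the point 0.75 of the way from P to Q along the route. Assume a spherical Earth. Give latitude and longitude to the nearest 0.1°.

Write both endpoints as unit vectors p₁, p₂ with components (cos φ cos λ, cos φ sin λ, sin φ).
The central angle between the endpoints is δ = arccos(p₁·p₂) ≈ 2.865 rad (164.1°).
Interpolate at f = 0.75 with slerp weights a = sin((1−f)δ)/sin δ ≈ 2.403, b = sin(fδ)/sin δ ≈ 3.065.
p = a·p₁ + b·p₂ ≈ (0.245, -0.949, 0.198); φ = arcsin(p_z) ≈ 11.43°, λ = atan2(p_y, p_x) ≈ -75.51°.

≈ (11.4°N, 75.5°W)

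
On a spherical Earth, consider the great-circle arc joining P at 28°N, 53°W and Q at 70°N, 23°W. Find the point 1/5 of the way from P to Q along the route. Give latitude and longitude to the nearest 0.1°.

Convert each endpoint to a unit vector on the sphere (x = cos φ cos λ, y = cos φ sin λ, z = sin φ).
The central angle between the endpoints is δ = arccos(p₁·p₂) ≈ 0.792 rad (45.4°).
Interpolate at f = 1/5 with slerp weights a = sin((1−f)δ)/sin δ ≈ 0.832, b = sin(fδ)/sin δ ≈ 0.222.
p = a·p₁ + b·p₂ ≈ (0.512, -0.616, 0.599); φ = arcsin(p_z) ≈ 36.78°, λ = atan2(p_y, p_x) ≈ -50.29°.

≈ 36.8°N, 50.3°W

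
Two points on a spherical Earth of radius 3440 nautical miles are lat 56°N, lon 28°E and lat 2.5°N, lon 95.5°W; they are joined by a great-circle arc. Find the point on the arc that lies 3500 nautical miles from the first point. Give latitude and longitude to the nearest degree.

From cos δ = sin φ₁ sin φ₂ + cos φ₁ cos φ₂ cos Δλ, the central angle is δ ≈ 1.846 rad (105.8°). The total great-circle distance is δ·R ≈ 1.846 × 3440 ≈ 6352 nmi, so the target fraction is f = 3500/6352 ≈ 0.551.
Interpolate at f ≈ 0.551 with slerp weights a = sin((1−f)δ)/sin δ ≈ 0.766, b = sin(fδ)/sin δ ≈ 0.884.
p = a·p₁ + b·p₂ ≈ (0.294, -0.678, 0.674); φ = arcsin(p_z) ≈ 42.36°, λ = atan2(p_y, p_x) ≈ -66.59°.

≈ lat 42°N, lon 67°W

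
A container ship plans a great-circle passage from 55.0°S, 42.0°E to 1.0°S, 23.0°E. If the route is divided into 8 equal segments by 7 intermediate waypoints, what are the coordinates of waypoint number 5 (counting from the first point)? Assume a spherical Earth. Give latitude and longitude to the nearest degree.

The haversine formula gives a central angle δ ≈ 0.981 rad (56.2°) between the endpoints.
Interpolate at f = 5/8 with slerp weights a = sin((1−f)δ)/sin δ ≈ 0.433, b = sin(fδ)/sin δ ≈ 0.692.
p = a·p₁ + b·p₂ ≈ (0.822, 0.437, -0.367); φ = arcsin(p_z) ≈ -21.50°, λ = atan2(p_y, p_x) ≈ 27.98°.

≈ 22°S, 28°E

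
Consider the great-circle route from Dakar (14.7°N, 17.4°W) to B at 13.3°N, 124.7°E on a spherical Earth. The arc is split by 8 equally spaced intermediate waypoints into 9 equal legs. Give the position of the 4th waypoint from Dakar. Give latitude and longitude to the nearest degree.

≈ 37°N, 45°E

From cos δ = sin φ₁ sin φ₂ + cos φ₁ cos φ₂ cos Δλ, the central angle is δ ≈ 2.325 rad (133.2°).
Interpolate at f = 4/9 with slerp weights a = sin((1−f)δ)/sin δ ≈ 1.318, b = sin(fδ)/sin δ ≈ 1.178.
p = a·p₁ + b·p₂ ≈ (0.564, 0.561, 0.606); φ = arcsin(p_z) ≈ 37.27°, λ = atan2(p_y, p_x) ≈ 44.85°.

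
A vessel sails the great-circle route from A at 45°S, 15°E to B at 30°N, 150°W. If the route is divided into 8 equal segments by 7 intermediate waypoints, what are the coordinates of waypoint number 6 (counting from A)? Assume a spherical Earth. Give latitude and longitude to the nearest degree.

Write both endpoints as unit vectors p₁, p₂ with components (cos φ cos λ, cos φ sin λ, sin φ).
The central angle between the endpoints is δ = arccos(p₁·p₂) ≈ 2.809 rad (160.9°).
Interpolate at f = 6/8 with slerp weights a = sin((1−f)δ)/sin δ ≈ 1.976, b = sin(fδ)/sin δ ≈ 2.631.
p = a·p₁ + b·p₂ ≈ (-0.624, -0.778, -0.082); φ = arcsin(p_z) ≈ -4.69°, λ = atan2(p_y, p_x) ≈ -128.73°.

≈ 5°S, 129°W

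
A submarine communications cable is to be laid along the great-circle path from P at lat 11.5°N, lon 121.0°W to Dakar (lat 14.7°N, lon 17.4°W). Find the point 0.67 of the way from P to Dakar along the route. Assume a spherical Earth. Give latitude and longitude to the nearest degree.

From cos δ = sin φ₁ sin φ₂ + cos φ₁ cos φ₂ cos Δλ, the central angle is δ ≈ 1.744 rad (99.9°).
Interpolate at f = 0.67 with slerp weights a = sin((1−f)δ)/sin δ ≈ 0.553, b = sin(fδ)/sin δ ≈ 0.934.
p = a·p₁ + b·p₂ ≈ (0.583, -0.734, 0.347); φ = arcsin(p_z) ≈ 20.32°, λ = atan2(p_y, p_x) ≈ -51.54°.

≈ lat 20°N, lon 52°W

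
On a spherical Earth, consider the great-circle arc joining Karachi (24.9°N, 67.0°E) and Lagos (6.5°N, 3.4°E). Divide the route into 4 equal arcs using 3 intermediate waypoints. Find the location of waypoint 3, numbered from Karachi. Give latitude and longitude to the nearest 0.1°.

≈ (12.8°N, 18.1°E)

Write both endpoints as unit vectors p₁, p₂ with components (cos φ cos λ, cos φ sin λ, sin φ).
The central angle between the endpoints is δ = arccos(p₁·p₂) ≈ 1.106 rad (63.4°).
Interpolate at f = 3/4 with slerp weights a = sin((1−f)δ)/sin δ ≈ 0.305, b = sin(fδ)/sin δ ≈ 0.825.
p = a·p₁ + b·p₂ ≈ (0.927, 0.304, 0.222); φ = arcsin(p_z) ≈ 12.83°, λ = atan2(p_y, p_x) ≈ 18.14°.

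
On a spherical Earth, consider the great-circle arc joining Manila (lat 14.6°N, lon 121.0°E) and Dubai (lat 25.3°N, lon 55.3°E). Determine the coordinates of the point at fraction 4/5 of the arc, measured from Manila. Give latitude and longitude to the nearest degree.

Convert each endpoint to a unit vector on the sphere (x = cos φ cos λ, y = cos φ sin λ, z = sin φ).
The central angle between the endpoints is δ = arccos(p₁·p₂) ≈ 1.084 rad (62.1°).
Interpolate at f = 4/5 with slerp weights a = sin((1−f)δ)/sin δ ≈ 0.243, b = sin(fδ)/sin δ ≈ 0.863.
p = a·p₁ + b·p₂ ≈ (0.323, 0.843, 0.430); φ = arcsin(p_z) ≈ 25.47°, λ = atan2(p_y, p_x) ≈ 69.05°.

≈ lat 25°N, lon 69°E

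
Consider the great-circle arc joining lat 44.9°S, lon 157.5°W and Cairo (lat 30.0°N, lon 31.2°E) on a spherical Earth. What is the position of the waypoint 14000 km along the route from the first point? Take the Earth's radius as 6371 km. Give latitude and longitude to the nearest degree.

Write both endpoints as unit vectors p₁, p₂ with components (cos φ cos λ, cos φ sin λ, sin φ).
The central angle between the endpoints is δ = arccos(p₁·p₂) ≈ 2.855 rad (163.6°). The total great-circle distance is δ·R ≈ 2.855 × 6371 ≈ 18192 km, so the target fraction is f = 14000/18192 ≈ 0.770.
Interpolate at f ≈ 0.770 with slerp weights a = sin((1−f)δ)/sin δ ≈ 2.166, b = sin(fδ)/sin δ ≈ 2.869.
p = a·p₁ + b·p₂ ≈ (0.708, 0.700, -0.094); φ = arcsin(p_z) ≈ -5.41°, λ = atan2(p_y, p_x) ≈ 44.68°.

≈ lat 5°S, lon 45°E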